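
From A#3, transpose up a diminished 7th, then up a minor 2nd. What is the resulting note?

A diminished seventh up from A#3 is G4.
G4 up a minor second → Ab4 (1 semitone).

Ab4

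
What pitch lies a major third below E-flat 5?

C-flat 5

Three letter names down from E: C.
A major third is 4 semitones; 4 semitones down from Eb5 gives Cb5.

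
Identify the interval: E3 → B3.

E to B spans five letter names (E-F-G-A-B), so the interval is some kind of fifth.
Counting semitones, E3→B3 is 7, which is the perfect fifth.

perfect fifth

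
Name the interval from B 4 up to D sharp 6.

major tenth

B to D spans three letter names (B-C-D), plus an octave: a tenth.
Counting semitones, B4→D#6 is 16, which is the major tenth.
(Equivalently, a compound major third: a major third plus an octave.)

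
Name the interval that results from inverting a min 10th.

First reduce the compound minor tenth to its simple form, a minor third.
Inverted interval numbers add to nine, so a third pairs with a sixth (3 + 6 = 9).
Quality inverts too: minor becomes major. That makes the inversion a major sixth.

major sixth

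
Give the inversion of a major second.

m7

Inverted interval numbers add to nine, so a second pairs with a seventh (2 + 7 = 9).
Quality inverts too: major becomes minor. That makes the inversion a minor seventh.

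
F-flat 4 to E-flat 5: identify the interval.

F to E spans seven letter names (F-G-A-B-C-D-E): a seventh.
Counting semitones, Fb4→Eb5 is 11, which is the major seventh.

M7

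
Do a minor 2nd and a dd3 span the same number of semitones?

Yes

Both span 1 semitone: a minor second and a doubly diminished third are the same chromatic distance.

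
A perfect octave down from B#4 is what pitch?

The letter stays B (same as the start), shifted an octave down.
A perfect octave spans 12 semitones, so from B#4 the target pitch is B#3.

B#3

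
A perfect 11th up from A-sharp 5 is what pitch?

Four letters up from A (plus an octave) reaches D.
A perfect eleventh spans 17 semitones, so from A#5 the target pitch is D#7.

D-sharp 7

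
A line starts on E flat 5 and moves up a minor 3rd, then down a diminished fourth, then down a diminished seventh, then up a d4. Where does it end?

A 4

Up a minor third from Eb5: Gb5 (3 semitones up).
Down a diminished fourth from Gb5: D5 (4 semitones down).
D5 down a diminished seventh → E#4 (9 semitones).
E#4 up a diminished fourth → A4 (4 semitones).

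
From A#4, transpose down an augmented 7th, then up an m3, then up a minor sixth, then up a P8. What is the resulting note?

An augmented seventh down from A#4 is Bb3.
Bb3 up a minor third → Db4 (3 semitones).
Db4 up a minor sixth → Bbb4 (8 semitones).
Bbb4 up a perfect octave → Bbb5 (12 semitones).

Bbb5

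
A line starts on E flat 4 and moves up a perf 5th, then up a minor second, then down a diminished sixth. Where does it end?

E 4

Up a perfect fifth from Eb4: Bb4 (7 semitones up).
Up a minor second from Bb4: Cb5 (1 semitone up).
Cb5 down a diminished sixth → E4 (7 semitones).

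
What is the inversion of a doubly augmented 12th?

First reduce the compound doubly augmented twelfth to its simple form, a doubly augmented fifth.
The rule of nine gives the new number: 9 − 5 = 4, so a fifth becomes a fourth.
The quality also flips — doubly augmented becomes doubly diminished — giving a doubly diminished fourth.

doubly diminished fourth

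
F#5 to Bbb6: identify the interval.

doubly diminished 11th

F to B spans four letter names (F-G-A-B), plus an octave: an eleventh.
A perfect eleventh would be 17 semitones; F#5 to Bbb6 is 15, two semitones narrower, so the interval is doubly diminished.
(Equivalently, a compound doubly diminished fourth: a doubly diminished fourth plus an octave.)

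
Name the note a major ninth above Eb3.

F4

Two letters up from E (plus an octave) reaches F.
A major ninth spans 14 semitones, so from Eb3 the target pitch is F4.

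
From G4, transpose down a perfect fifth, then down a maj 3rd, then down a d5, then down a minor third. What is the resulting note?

B2

G4 down a perfect fifth → C4 (7 semitones).
A major third down from C4 is Ab3.
A diminished fifth down from Ab3 is D3.
A minor third down from D3 is B2.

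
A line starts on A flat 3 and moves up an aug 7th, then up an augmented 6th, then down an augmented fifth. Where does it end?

A sharp 4

Ab3 up an augmented seventh → G#4 (12 semitones).
G#4 up an augmented sixth → E##5 (10 semitones).
An augmented fifth down from E##5 is A#4.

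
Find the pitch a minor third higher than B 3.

D 4

Three letter names up from B: D.
A minor third is 3 semitones; 3 semitones up from B3 gives D4.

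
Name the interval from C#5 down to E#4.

Descending from C#5 to E#4 is the same interval as ascending E#4 to C#5.
E to C spans six letter names (E-F-G-A-B-C) — that makes it a sixth of some quality.
A major sixth would be 9 semitones, but E#4 to C#5 is 8 — one semitone narrower, making it a minor sixth.

minor sixth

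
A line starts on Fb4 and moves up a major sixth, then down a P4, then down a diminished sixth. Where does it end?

Up a major sixth from Fb4: Db5 (9 semitones up).
A perfect fourth down from Db5 is Ab4.
Ab4 down a diminished sixth → C#4 (7 semitones).

C#4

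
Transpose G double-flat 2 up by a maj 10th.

The tenth's letter: G up three letter names plus an octave → B.
Moving 16 semitones up from Gbb2 (the size of a major tenth) reaches Bbb3.

B double-flat 3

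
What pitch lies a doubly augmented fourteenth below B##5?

Counting seven letter names plus an octave down from B lands on C.
A doubly augmented fourteenth spans 25 semitones, so from B##5 the target pitch is C4.

C4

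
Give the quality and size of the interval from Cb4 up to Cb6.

C to C is the same letter name, plus 2 octaves, so the interval is some kind of fifteenth.
Cb4 to Cb6 is 24 semitones, matching the perfect fifteenth exactly, so the quality is perfect.
(Equivalently, a compound perfect octave: a perfect octave plus an octave.)

perfect 15th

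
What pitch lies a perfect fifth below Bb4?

Eb4

Counting five letter names down from B lands on E.
A perfect fifth is 7 semitones; 7 semitones down from Bb4 gives Eb4.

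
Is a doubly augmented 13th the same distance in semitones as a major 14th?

Yes

A doubly augmented thirteenth spans 23 semitones, and a major fourteenth also spans 23 semitones — they're enharmonic.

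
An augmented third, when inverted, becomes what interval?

The rule of nine gives the new number: 9 − 3 = 6, so a third becomes a sixth.
Quality inverts too: augmented becomes diminished. That makes the inversion a diminished sixth.

d6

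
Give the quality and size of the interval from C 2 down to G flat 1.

Descending from C2 to Gb1 is the same interval as ascending Gb1 to C2.
G to C spans four letter names (G-A-B-C) — that makes it a fourth of some quality.
A perfect fourth would be 5 semitones; Gb1 to C2 is 6, one semitone wider, so the interval is augmented.

augmented fourth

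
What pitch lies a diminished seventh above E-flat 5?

Seven letter names up from E: D.
A diminished seventh spans 9 semitones, so from Eb5 the target pitch is Dbb6.

D-double-flat 6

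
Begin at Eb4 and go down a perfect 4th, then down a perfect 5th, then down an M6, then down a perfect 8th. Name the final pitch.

Gb1

A perfect fourth down from Eb4 is Bb3.
Down a perfect fifth from Bb3: Eb3 (7 semitones down).
Down a major sixth from Eb3: Gb2 (9 semitones down).
Gb2 down a perfect octave → Gb1 (12 semitones).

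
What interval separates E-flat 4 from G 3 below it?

minor sixth

Descending from Eb4 to G3 is the same interval as ascending G3 to Eb4.
G to E spans six letter names (G-A-B-C-D-E) — that makes it a sixth of some quality.
At 8 semitones, G3→Eb4 falls one short of a major sixth: minor.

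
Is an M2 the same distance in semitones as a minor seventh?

No

A major second is 2 semitones but a minor seventh is 10 semitones — different sizes.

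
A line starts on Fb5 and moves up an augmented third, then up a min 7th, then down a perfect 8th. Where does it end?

An augmented third up from Fb5 is A5.
A minor seventh up from A5 is G6.
A perfect octave down from G6 is G5.

G5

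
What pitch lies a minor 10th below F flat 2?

D flat 1

Three letters down from F (plus an octave) reaches D.
A minor tenth spans 15 semitones, so from Fb2 the target pitch is Db1.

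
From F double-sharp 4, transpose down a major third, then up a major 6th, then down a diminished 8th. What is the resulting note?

A major third down from F##4 is D#4.
D#4 up a major sixth → B#4 (9 semitones).
A diminished octave down from B#4 is B##3.

B double-sharp 3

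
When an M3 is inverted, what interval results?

The rule of nine gives the new number: 9 − 3 = 6, so a third becomes a sixth.
And major becomes minor under inversion, so we get a minor sixth.

minor sixth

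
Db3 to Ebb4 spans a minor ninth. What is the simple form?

Each octave removed subtracts seven from the number: 9 − 7 = 2.
Quality carries through unchanged, so the simple form is a minor second.

m2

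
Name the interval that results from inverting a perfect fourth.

perfect 5th

Interval numbers invert to sum to nine: 4 + 5 = 9, so a fourth inverts to a fifth.
And perfect stays perfect under inversion, so we get a perfect fifth.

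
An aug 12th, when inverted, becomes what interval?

First reduce the compound augmented twelfth to its simple form, an augmented fifth.
Interval numbers invert to sum to nine: 5 + 4 = 9, so a fifth inverts to a fourth.
Quality inverts too: augmented becomes diminished. That makes the inversion a diminished fourth.

diminished 4th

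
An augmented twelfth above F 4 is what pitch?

Counting five letter names plus an octave up from F lands on C.
An augmented twelfth spans 20 semitones, so from F4 the target pitch is C#6.

C sharp 6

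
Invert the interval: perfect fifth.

perfect fourth

Inverted interval numbers add to nine, so a fifth pairs with a fourth (5 + 4 = 9).
Quality inverts too: perfect stays perfect. That makes the inversion a perfect fourth.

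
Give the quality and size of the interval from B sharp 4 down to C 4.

augmented 7th

Descending from B#4 to C4 is the same interval as ascending C4 to B#4.
C to B spans seven letter names (C-D-E-F-G-A-B): a seventh.
A major seventh would be 11 semitones; C4 to B#4 is 12, one semitone wider, so the interval is augmented.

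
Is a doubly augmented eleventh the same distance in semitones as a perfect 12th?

Yes

A doubly augmented eleventh = 19 semitones = a perfect twelfth; enharmonically equal.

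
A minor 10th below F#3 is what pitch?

Three letters down from F (plus an octave) reaches D.
A minor tenth is 15 semitones; 15 semitones down from F#3 gives D#2.

D#2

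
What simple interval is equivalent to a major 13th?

major sixth

Subtracting seven from the interval number removes an octave: 13 − 7 = 6.
That makes a major thirteenth a compound major sixth — an octave plus a major sixth.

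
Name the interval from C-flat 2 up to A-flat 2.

major sixth

C to A spans six letter names (C-D-E-F-G-A) — that makes it a sixth of some quality.
Counting semitones, Cb2→Ab2 is 9, which is the major sixth.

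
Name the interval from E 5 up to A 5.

P4

E to A spans four letter names (E-F-G-A): a fourth.
Counting semitones, E5→A5 is 5, which is the perfect fourth.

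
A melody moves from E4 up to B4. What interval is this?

E to B spans five letter names (E-F-G-A-B): a fifth.
The perfect fifth spans 7 semitones, and E4 to B4 is exactly 7 semitones — so this is a perfect fifth.

perfect 5th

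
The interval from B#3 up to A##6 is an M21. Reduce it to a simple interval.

Take out 2 octaves (14 from the number): 21 − 14 = 7.
Quality carries through unchanged, so the simple form is a major seventh.

M7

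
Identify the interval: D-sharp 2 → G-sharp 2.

perfect fourth

D to G spans four letter names (D-E-F-G), so the interval is some kind of fourth.
D#2 to G#2 is 5 semitones, matching the perfect fourth exactly, so the quality is perfect.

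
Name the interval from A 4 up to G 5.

A to G spans seven letter names (A-B-C-D-E-F-G), so the interval is some kind of seventh.
A major seventh would be 11 semitones, but A4 to G5 is 10 — one semitone narrower, making it a minor seventh.

minor 7th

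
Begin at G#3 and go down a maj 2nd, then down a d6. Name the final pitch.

A##2

Down a major second from G#3: F#3 (2 semitones down).
F#3 down a diminished sixth → A##2 (7 semitones).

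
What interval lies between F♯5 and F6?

d8

F to F is the same letter name, plus an octave, so the interval is some kind of octave.
A perfect octave would be 12 semitones; F#5 to F6 is 11, one semitone narrower, so the interval is diminished.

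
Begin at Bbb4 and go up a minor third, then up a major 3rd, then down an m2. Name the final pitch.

Eb5

A minor third up from Bbb4 is Dbb5.
Up a major third from Dbb5: Fb5 (4 semitones up).
A minor second down from Fb5 is Eb5.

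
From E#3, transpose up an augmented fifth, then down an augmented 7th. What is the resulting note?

Up an augmented fifth from E#3: B##3 (8 semitones up).
Down an augmented seventh from B##3: C#3 (12 semitones down).

C#3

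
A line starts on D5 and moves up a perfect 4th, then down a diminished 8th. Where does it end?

G#4

Up a perfect fourth from D5: G5 (5 semitones up).
A diminished octave down from G5 is G#4.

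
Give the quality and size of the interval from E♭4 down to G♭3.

major 6th

Descending from Eb4 to Gb3 is the same interval as ascending Gb3 to Eb4.
G to E spans six letter names (G-A-B-C-D-E): a sixth.
Gb3 to Eb4 is 9 semitones, matching the major sixth exactly, so the quality is major.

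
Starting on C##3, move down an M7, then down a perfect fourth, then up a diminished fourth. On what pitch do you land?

A major seventh down from C##3 is D#2.
A perfect fourth down from D#2 is A#1.
A#1 up a diminished fourth → D2 (4 semitones).

D2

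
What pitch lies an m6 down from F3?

Six letter names down from F: A.
Moving 8 semitones down from F3 (the size of a minor sixth) reaches A2.

A2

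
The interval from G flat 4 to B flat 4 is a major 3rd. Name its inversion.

The rule of nine gives the new number: 9 − 3 = 6, so a third becomes a sixth.
The quality also flips — major becomes minor — giving a minor sixth.

m6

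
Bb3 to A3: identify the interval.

Descending from Bb3 to A3 is the same interval as ascending A3 to Bb3.
A to B spans two letter names (A-B): a second.
At 1 semitone, A3→Bb3 falls one short of a major second: minor.

minor 2nd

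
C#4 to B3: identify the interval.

M2

Descending from C#4 to B3 is the same interval as ascending B3 to C#4.
B to C spans two letter names (B-C), so the interval is some kind of second.
B3 to C#4 is 2 semitones, matching the major second exactly, so the quality is major.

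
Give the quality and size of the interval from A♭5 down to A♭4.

Descending from Ab5 to Ab4 is the same interval as ascending Ab4 to Ab5.
A to A is the same letter name, plus an octave, so the interval is some kind of octave.
The perfect octave spans 12 semitones, and Ab4 to Ab5 is exactly 12 semitones — so this is a perfect octave.

P8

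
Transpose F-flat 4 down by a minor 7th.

G-flat 3

Counting seven letter names down from F lands on G.
A minor seventh spans 10 semitones, so from Fb4 the target pitch is Gb3.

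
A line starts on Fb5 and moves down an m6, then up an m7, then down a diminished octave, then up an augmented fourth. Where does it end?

C#5

A minor sixth down from Fb5 is Ab4.
Ab4 up a minor seventh → Gb5 (10 semitones).
Gb5 down a diminished octave → G4 (11 semitones).
G4 up an augmented fourth → C#5 (6 semitones).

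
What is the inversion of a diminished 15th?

First reduce the compound diminished fifteenth to its simple form, a diminished octave.
The rule of nine gives the new number: 9 − 8 = 1, so an octave becomes a unison.
Quality inverts too: diminished becomes augmented. That makes the inversion an augmented unison.

A1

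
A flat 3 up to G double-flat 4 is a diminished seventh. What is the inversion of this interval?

Inverted interval numbers add to nine, so a seventh pairs with a second (7 + 2 = 9).
The quality also flips — diminished becomes augmented — giving an augmented second.

A2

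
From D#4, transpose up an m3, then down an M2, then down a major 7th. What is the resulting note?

Up a minor third from D#4: F#4 (3 semitones up).
A major second down from F#4 is E4.
Down a major seventh from E4: F3 (11 semitones down).

F3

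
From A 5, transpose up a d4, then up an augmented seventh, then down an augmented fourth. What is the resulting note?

G 6

Up a diminished fourth from A5: Db6 (4 semitones up).
An augmented seventh up from Db6 is C#7.
C#7 down an augmented fourth → G6 (6 semitones).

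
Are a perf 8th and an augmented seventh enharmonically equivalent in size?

A perfect octave = 12 semitones = an augmented seventh; enharmonically equal.

Yes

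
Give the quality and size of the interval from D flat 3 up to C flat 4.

minor seventh

D to C spans seven letter names (D-E-F-G-A-B-C): a seventh.
At 10 semitones, Db3→Cb4 falls one short of a major seventh: minor.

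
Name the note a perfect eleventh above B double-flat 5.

E double-flat 7

Four letters up from B (plus an octave) reaches E.
A perfect eleventh spans 17 semitones, so from Bbb5 the target pitch is Ebb7.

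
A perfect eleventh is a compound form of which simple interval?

Each octave removed subtracts seven from the number: 11 − 7 = 4.
So a perfect eleventh is an octave plus a perfect fourth. The quality is unchanged.

perfect 4th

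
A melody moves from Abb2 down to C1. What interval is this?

diminished 13th

Descending from Abb2 to C1 is the same interval as ascending C1 to Abb2.
C to A spans six letter names (C-D-E-F-G-A), plus an octave — that makes it a thirteenth of some quality.
A major thirteenth would be 21 semitones; C1 to Abb2 is 19, two semitones narrower, so the interval is diminished.
(Equivalently, a compound diminished sixth: a diminished sixth plus an octave.)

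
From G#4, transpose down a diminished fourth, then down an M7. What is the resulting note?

G#4 down a diminished fourth → D##4 (4 semitones).
A major seventh down from D##4 is E#3.

E#3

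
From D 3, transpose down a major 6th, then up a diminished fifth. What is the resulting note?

A major sixth down from D3 is F2.
Up a diminished fifth from F2: Cb3 (6 semitones up).

C flat 3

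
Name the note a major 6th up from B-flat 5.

Counting six letter names up from B lands on G.
Moving 9 semitones up from Bb5 (the size of a major sixth) reaches G6.

G 6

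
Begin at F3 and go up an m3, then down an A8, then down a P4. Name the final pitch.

F3 up a minor third → Ab3 (3 semitones).
Ab3 down an augmented octave → Abb2 (13 semitones).
A perfect fourth down from Abb2 is Ebb2.

Ebb2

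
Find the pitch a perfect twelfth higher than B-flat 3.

F 5

Five letters up from B (plus an octave) reaches F.
A perfect twelfth is 19 semitones; 19 semitones up from Bb3 gives F5.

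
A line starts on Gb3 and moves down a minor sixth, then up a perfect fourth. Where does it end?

Down a minor sixth from Gb3: Bb2 (8 semitones down).
A perfect fourth up from Bb2 is Eb3.

Eb3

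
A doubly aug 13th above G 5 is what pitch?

The thirteenth's letter: G up six letter names plus an octave → E.
A doubly augmented thirteenth spans 23 semitones, so from G5 the target pitch is E##7.

E double-sharp 7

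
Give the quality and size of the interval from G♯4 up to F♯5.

G to F spans seven letter names (G-A-B-C-D-E-F): a seventh.
At 10 semitones, G#4→F#5 falls one short of a major seventh: minor.

minor 7th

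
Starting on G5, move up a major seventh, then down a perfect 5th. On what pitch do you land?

A major seventh up from G5 is F#6.
A perfect fifth down from F#6 is B5.

B5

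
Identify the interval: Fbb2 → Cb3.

augmented fifth

F to C spans five letter names (F-G-A-B-C) — that makes it a fifth of some quality.
Fbb2 to Cb3 spans 8 semitones — one semitone wider than the perfect fifth (7) — giving an augmented fifth.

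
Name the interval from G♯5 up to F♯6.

minor seventh

G to F spans seven letter names (G-A-B-C-D-E-F): a seventh.
G#5 to F#6 is 10 semitones, a half step short of the major seventh (11), so this is minor.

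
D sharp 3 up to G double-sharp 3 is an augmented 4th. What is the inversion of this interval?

Interval numbers invert to sum to nine: 4 + 5 = 9, so a fourth inverts to a fifth.
Quality inverts too: augmented becomes diminished. That makes the inversion a diminished fifth.

diminished 5th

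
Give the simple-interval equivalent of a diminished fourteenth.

Each octave removed subtracts seven from the number: 14 − 7 = 7.
That makes a diminished fourteenth a compound diminished seventh — an octave plus a diminished seventh.

diminished seventh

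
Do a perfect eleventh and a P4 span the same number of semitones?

No

A perfect eleventh spans 17 semitones; a perfect fourth spans 5 semitones. They differ by 12.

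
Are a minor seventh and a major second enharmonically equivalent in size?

No

10 semitones (minor seventh) vs 2 semitones (major second): not equal.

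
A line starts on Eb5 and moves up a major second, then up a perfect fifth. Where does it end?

A major second up from Eb5 is F5.
F5 up a perfect fifth → C6 (7 semitones).

C6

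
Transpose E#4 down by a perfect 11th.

B#2

Counting four letter names plus an octave down from E lands on B.
A perfect eleventh spans 17 semitones, so from E#4 the target pitch is B#2.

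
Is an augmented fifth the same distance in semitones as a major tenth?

An augmented fifth spans 8 semitones; a major tenth spans 16 semitones. They differ by 8.

No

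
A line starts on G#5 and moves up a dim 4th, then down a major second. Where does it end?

Up a diminished fourth from G#5: C6 (4 semitones up).
Down a major second from C6: Bb5 (2 semitones down).

Bb5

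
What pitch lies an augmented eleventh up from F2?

The eleventh's letter: F up four letter names plus an octave → B.
Moving 18 semitones up from F2 (the size of an augmented eleventh) reaches B3.

B3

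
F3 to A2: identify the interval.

minor 6th

Descending from F3 to A2 is the same interval as ascending A2 to F3.
A to F spans six letter names (A-B-C-D-E-F): a sixth.
A major sixth would be 9 semitones, but A2 to F3 is 8 — one semitone narrower, making it a minor sixth.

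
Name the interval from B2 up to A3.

m7

B to A spans seven letter names (B-C-D-E-F-G-A): a seventh.
At 10 semitones, B2→A3 falls one short of a major seventh: minor.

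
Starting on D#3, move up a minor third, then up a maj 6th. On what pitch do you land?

Up a minor third from D#3: F#3 (3 semitones up).
Up a major sixth from F#3: D#4 (9 semitones up).

D#4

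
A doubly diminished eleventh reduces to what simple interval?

doubly diminished 4th

Subtracting seven from the interval number removes an octave: 11 − 7 = 4.
Quality carries through unchanged, so the simple form is a doubly diminished fourth.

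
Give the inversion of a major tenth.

m6

First reduce the compound major tenth to its simple form, a major third.
Interval numbers invert to sum to nine: 3 + 6 = 9, so a third inverts to a sixth.
Quality inverts too: major becomes minor. That makes the inversion a minor sixth.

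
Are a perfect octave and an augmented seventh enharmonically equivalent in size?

A perfect octave spans 12 semitones, and an augmented seventh also spans 12 semitones — they're enharmonic.

Yes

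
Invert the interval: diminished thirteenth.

augmented third

First reduce the compound diminished thirteenth to its simple form, a diminished sixth.
Interval numbers invert to sum to nine: 6 + 3 = 9, so a sixth inverts to a third.
Quality inverts too: diminished becomes augmented. That makes the inversion an augmented third.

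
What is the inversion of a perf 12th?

First reduce the compound perfect twelfth to its simple form, a perfect fifth.
Inverted interval numbers add to nine, so a fifth pairs with a fourth (5 + 4 = 9).
The quality also flips — perfect stays perfect — giving a perfect fourth.

perfect fourth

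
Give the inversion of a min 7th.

The rule of nine gives the new number: 9 − 7 = 2, so a seventh becomes a second.
And minor becomes major under inversion, so we get a major second.

major 2nd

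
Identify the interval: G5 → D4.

Descending from G5 to D4 is the same interval as ascending D4 to G5.
D to G spans four letter names (D-E-F-G), plus an octave — that makes it an eleventh of some quality.
D4 to G5 is 17 semitones, matching the perfect eleventh exactly, so the quality is perfect.
(Equivalently, a compound perfect fourth: a perfect fourth plus an octave.)

perfect eleventh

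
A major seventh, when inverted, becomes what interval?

minor 2nd

The rule of nine gives the new number: 9 − 7 = 2, so a seventh becomes a second.
Quality inverts too: major becomes minor. That makes the inversion a minor second.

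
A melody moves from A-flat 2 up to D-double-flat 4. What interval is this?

A to D spans four letter names (A-B-C-D), plus an octave, so the interval is some kind of eleventh.
Ab2 to Dbb4 spans 16 semitones — one semitone narrower than the perfect eleventh (17) — giving a diminished eleventh.
(Equivalently, a compound diminished fourth: a diminished fourth plus an octave.)

d11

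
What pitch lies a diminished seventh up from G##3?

Counting seven letter names up from G lands on F.
A diminished seventh spans 9 semitones, so from G##3 the target pitch is F#4.

F#4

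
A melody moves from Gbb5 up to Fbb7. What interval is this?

minor 14th

G to F spans seven letter names (G-A-B-C-D-E-F), plus an octave — that makes it a fourteenth of some quality.
Gbb5 to Fbb7 is 22 semitones, a half step short of the major fourteenth (23), so this is minor.
(Equivalently, a compound minor seventh: a minor seventh plus an octave.)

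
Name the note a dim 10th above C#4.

Counting three letter names plus an octave up from C lands on E.
A diminished tenth is 14 semitones; 14 semitones up from C#4 gives Eb5.

Eb5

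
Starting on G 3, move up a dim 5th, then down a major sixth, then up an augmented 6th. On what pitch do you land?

D 4

Up a diminished fifth from G3: Db4 (6 semitones up).
Db4 down a major sixth → Fb3 (9 semitones).
Up an augmented sixth from Fb3: D4 (10 semitones up).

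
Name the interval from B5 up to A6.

m7

B to A spans seven letter names (B-C-D-E-F-G-A): a seventh.
At 10 semitones, B5→A6 falls one short of a major seventh: minor.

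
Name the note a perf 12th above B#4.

The twelfth's letter: B up five letter names plus an octave → F.
Moving 19 semitones up from B#4 (the size of a perfect twelfth) reaches F##6.

F##6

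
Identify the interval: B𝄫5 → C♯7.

doubly augmented ninth

B to C spans two letter names (B-C), plus an octave — that makes it a ninth of some quality.
A major ninth would be 14 semitones; Bbb5 to C#7 is 16, two semitones wider, so the interval is doubly augmented.
(Equivalently, a compound doubly augmented second: a doubly augmented second plus an octave.)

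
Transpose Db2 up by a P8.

For an octave the letter name doesn't change: still D, an octave up.
A perfect octave is 12 semitones; 12 semitones up from Db2 gives Db3.

Db3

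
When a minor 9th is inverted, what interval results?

M7

First reduce the compound minor ninth to its simple form, a minor second.
The rule of nine gives the new number: 9 − 2 = 7, so a second becomes a seventh.
The quality also flips — minor becomes major — giving a major seventh.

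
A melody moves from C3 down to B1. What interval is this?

Descending from C3 to B1 is the same interval as ascending B1 to C3.
B to C spans two letter names (B-C), plus an octave: a ninth.
At 13 semitones, B1→C3 falls one short of a major ninth: minor.
(Equivalently, a compound minor second: a minor second plus an octave.)

minor ninth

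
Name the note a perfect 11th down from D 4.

A 2

Four letters down from D (plus an octave) reaches A.
A perfect eleventh spans 17 semitones, so from D4 the target pitch is A2.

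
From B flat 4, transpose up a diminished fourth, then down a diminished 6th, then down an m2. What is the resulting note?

Bb4 up a diminished fourth → Ebb5 (4 semitones).
Ebb5 down a diminished sixth → G4 (7 semitones).
A minor second down from G4 is F#4.

F sharp 4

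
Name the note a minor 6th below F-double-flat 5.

A-double-flat 4

Counting six letter names down from F lands on A.
A minor sixth spans 8 semitones, so from Fbb5 the target pitch is Abb4.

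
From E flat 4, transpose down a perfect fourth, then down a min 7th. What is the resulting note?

C 3

Eb4 down a perfect fourth → Bb3 (5 semitones).
A minor seventh down from Bb3 is C3.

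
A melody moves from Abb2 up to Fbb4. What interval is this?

A to F spans six letter names (A-B-C-D-E-F), plus an octave: a thirteenth.
Abb2 to Fbb4 is 20 semitones, a half step short of the major thirteenth (21), so this is minor.
(Equivalently, a compound minor sixth: a minor sixth plus an octave.)

minor thirteenth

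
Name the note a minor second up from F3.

Gb3

The second takes the letter from F up to G.
A minor second spans 1 semitone, so from F3 the target pitch is Gb3.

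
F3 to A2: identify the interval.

minor sixth

Descending from F3 to A2 is the same interval as ascending A2 to F3.
A to F spans six letter names (A-B-C-D-E-F), so the interval is some kind of sixth.
A major sixth would be 9 semitones, but A2 to F3 is 8 — one semitone narrower, making it a minor sixth.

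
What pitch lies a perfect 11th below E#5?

B#3

The eleventh's letter: E down four letter names plus an octave → B.
A perfect eleventh is 17 semitones; 17 semitones down from E#5 gives B#3.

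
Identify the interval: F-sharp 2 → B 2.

F to B spans four letter names (F-G-A-B), so the interval is some kind of fourth.
F#2 to B2 is 5 semitones, matching the perfect fourth exactly, so the quality is perfect.

perfect 4th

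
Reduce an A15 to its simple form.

Subtracting seven from the interval number removes an octave: 15 − 7 = 8.
That makes an augmented fifteenth a compound augmented octave — an octave plus an augmented octave.

augmented octave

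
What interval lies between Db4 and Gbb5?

diminished eleventh

D to G spans four letter names (D-E-F-G), plus an octave, so the interval is some kind of eleventh.
The perfect eleventh is 17 semitones; here we have 16, one semitone narrower: diminished.
(Equivalently, a compound diminished fourth: a diminished fourth plus an octave.)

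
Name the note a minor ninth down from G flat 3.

F 2

Counting two letter names plus an octave down from G lands on F.
A minor ninth spans 13 semitones, so from Gb3 the target pitch is F2.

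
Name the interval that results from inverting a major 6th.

minor third

Interval numbers invert to sum to nine: 6 + 3 = 9, so a sixth inverts to a third.
Quality inverts too: major becomes minor. That makes the inversion a minor third.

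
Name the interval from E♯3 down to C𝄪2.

Descending from E#3 to C##2 is the same interval as ascending C##2 to E#3.
C to E spans three letter names (C-D-E), plus an octave, so the interval is some kind of tenth.
At 15 semitones, C##2→E#3 falls one short of a major tenth: minor.
(Equivalently, a compound minor third: a minor third plus an octave.)

minor tenth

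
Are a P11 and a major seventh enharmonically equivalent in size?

No

17 semitones (perfect eleventh) vs 11 semitones (major seventh): not equal.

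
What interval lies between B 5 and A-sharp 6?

major seventh

B to A spans seven letter names (B-C-D-E-F-G-A), so the interval is some kind of seventh.
The major seventh spans 11 semitones, and B5 to A#6 is exactly 11 semitones — so this is a major seventh.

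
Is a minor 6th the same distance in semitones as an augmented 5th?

A minor sixth spans 8 semitones, and an augmented fifth also spans 8 semitones — they're enharmonic.

Yes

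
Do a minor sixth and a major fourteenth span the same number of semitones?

No

A minor sixth is 8 semitones but a major fourteenth is 23 semitones — different sizes.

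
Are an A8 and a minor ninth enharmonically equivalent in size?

Both span 13 semitones: an augmented octave and a minor ninth are the same chromatic distance.

Yes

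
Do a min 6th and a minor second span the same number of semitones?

A minor sixth spans 8 semitones; a minor second spans 1 semitone. They differ by 7.

No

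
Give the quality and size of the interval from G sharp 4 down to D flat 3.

doubly augmented eleventh

Descending from G#4 to Db3 is the same interval as ascending Db3 to G#4.
D to G spans four letter names (D-E-F-G), plus an octave — that makes it an eleventh of some quality.
Db3 to G#4 spans 19 semitones — two semitones wider than the perfect eleventh (17) — giving a doubly augmented eleventh.
(Equivalently, a compound doubly augmented fourth: a doubly augmented fourth plus an octave.)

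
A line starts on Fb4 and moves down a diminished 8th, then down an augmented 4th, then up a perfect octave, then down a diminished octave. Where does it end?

Down a diminished octave from Fb4: F3 (11 semitones down).
An augmented fourth down from F3 is Cb3.
Up a perfect octave from Cb3: Cb4 (12 semitones up).
Down a diminished octave from Cb4: C3 (11 semitones down).

C3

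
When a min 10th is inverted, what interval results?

First reduce the compound minor tenth to its simple form, a minor third.
Interval numbers invert to sum to nine: 3 + 6 = 9, so a third inverts to a sixth.
And minor becomes major under inversion, so we get a major sixth.

major sixth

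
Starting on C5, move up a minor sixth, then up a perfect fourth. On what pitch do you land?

Db6

C5 up a minor sixth → Ab5 (8 semitones).
Ab5 up a perfect fourth → Db6 (5 semitones).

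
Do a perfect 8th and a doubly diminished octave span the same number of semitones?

A perfect octave is 12 semitones but a doubly diminished octave is 10 semitones — different sizes.

No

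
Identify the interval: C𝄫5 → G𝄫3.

perfect eleventh

Descending from Cbb5 to Gbb3 is the same interval as ascending Gbb3 to Cbb5.
G to C spans four letter names (G-A-B-C), plus an octave: an eleventh.
Counting semitones, Gbb3→Cbb5 is 17, which is the perfect eleventh.
(Equivalently, a compound perfect fourth: a perfect fourth plus an octave.)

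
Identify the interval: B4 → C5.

B to C spans two letter names (B-C): a second.
A major second would be 2 semitones, but B4 to C5 is 1 — one semitone narrower, making it a minor second.

m2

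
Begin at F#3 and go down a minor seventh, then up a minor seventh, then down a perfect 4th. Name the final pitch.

A minor seventh down from F#3 is G#2.
Up a minor seventh from G#2: F#3 (10 semitones up).
A perfect fourth down from F#3 is C#3.

C#3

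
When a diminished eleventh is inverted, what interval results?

augmented 5th

First reduce the compound diminished eleventh to its simple form, a diminished fourth.
Interval numbers invert to sum to nine: 4 + 5 = 9, so a fourth inverts to a fifth.
Quality inverts too: diminished becomes augmented. That makes the inversion an augmented fifth.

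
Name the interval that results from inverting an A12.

First reduce the compound augmented twelfth to its simple form, an augmented fifth.
Inverted interval numbers add to nine, so a fifth pairs with a fourth (5 + 4 = 9).
The quality also flips — augmented becomes diminished — giving a diminished fourth.

d4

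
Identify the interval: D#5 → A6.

D to A spans five letter names (D-E-F-G-A), plus an octave — that makes it a twelfth of some quality.
The perfect twelfth is 19 semitones; here we have 18, one semitone narrower: diminished.
(Equivalently, a compound diminished fifth: a diminished fifth plus an octave.)

diminished twelfth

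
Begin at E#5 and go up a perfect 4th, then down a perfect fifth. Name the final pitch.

D#5

A perfect fourth up from E#5 is A#5.
Down a perfect fifth from A#5: D#5 (7 semitones down).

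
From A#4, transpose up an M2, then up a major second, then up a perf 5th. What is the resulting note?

G##5

A major second up from A#4 is B#4.
B#4 up a major second → C##5 (2 semitones).
Up a perfect fifth from C##5: G##5 (7 semitones up).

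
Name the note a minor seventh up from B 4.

A 5

Seven letter names up from B: A.
Moving 10 semitones up from B4 (the size of a minor seventh) reaches A5.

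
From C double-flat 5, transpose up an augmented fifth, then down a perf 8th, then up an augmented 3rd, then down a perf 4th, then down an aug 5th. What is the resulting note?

B flat 3

Cbb5 up an augmented fifth → Gb5 (8 semitones).
A perfect octave down from Gb5 is Gb4.
Up an augmented third from Gb4: B4 (5 semitones up).
B4 down a perfect fourth → F#4 (5 semitones).
An augmented fifth down from F#4 is Bb3.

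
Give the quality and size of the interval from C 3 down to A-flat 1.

major tenth

Descending from C3 to Ab1 is the same interval as ascending Ab1 to C3.
A to C spans three letter names (A-B-C), plus an octave, so the interval is some kind of tenth.
Counting semitones, Ab1→C3 is 16, which is the major tenth.
(Equivalently, a compound major third: a major third plus an octave.)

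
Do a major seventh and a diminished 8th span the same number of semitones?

A major seventh spans 11 semitones, and a diminished octave also spans 11 semitones — they're enharmonic.

Yes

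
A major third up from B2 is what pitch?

Three letter names up from B: D.
A major third is 4 semitones; 4 semitones up from B2 gives D#3.

D#3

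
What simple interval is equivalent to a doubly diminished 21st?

dd7

Subtracting seven from the interval number removes an octave: 21 − 14 = 7.
That makes a doubly diminished twenty-first a compound doubly diminished seventh — 2 octaves plus a doubly diminished seventh.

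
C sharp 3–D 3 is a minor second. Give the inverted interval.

The rule of nine gives the new number: 9 − 2 = 7, so a second becomes a seventh.
Quality inverts too: minor becomes major. That makes the inversion a major seventh.

M7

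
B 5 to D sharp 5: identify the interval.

minor sixth

Descending from B5 to D#5 is the same interval as ascending D#5 to B5.
D to B spans six letter names (D-E-F-G-A-B) — that makes it a sixth of some quality.
D#5 to B5 is 8 semitones, a half step short of the major sixth (9), so this is minor.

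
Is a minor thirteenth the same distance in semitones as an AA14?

No

20 semitones (minor thirteenth) vs 25 semitones (doubly augmented fourteenth): not equal.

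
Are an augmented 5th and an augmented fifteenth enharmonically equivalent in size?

An augmented fifth spans 8 semitones; an augmented fifteenth spans 25 semitones. They differ by 17.

No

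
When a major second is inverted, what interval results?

The rule of nine gives the new number: 9 − 2 = 7, so a second becomes a seventh.
Quality inverts too: major becomes minor. That makes the inversion a minor seventh.

minor 7th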